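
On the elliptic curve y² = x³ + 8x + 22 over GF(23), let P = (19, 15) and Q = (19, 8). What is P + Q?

O

The two points share x = 19 and their y-coordinates satisfy 15 + 8 ≡ 0 (mod 23), so they are inverses. Their sum is the point at infinity.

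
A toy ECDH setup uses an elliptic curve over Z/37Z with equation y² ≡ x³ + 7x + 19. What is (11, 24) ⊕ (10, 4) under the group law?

(11, 24) + (10, 4). λ = (4 - 24)/(10 - 11) ≡ 17/36 mod 37. 36⁻¹ ≡ 36 (mod 37) since 36·36 = 1296 ≡ 1, so λ ≡ 20.
  x = λ² - 11 - 10 = 400 - 21 ≡ 9; y = λ·(11 - 9) - 24 ≡ 16. → (9, 16)

(9, 16)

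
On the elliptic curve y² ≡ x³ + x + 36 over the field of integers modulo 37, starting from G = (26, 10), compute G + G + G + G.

(2, 34)

Repeated addition: build up to 4G.
2G: tangent at (26, 10): λ = (3·26² + 1)/(2·10) ≡ 31/20. 20⁻¹ ≡ 13 (mod 37) since 20·13 = 260 ≡ 1, so λ ≡ 31·13 ≡ 33.
  x = λ² - 26 - 26 = 1089 - 52 ≡ 1; y = λ·(26 - 1) - 10 ≡ 1. → (1, 1)
3G: (1, 1) + (26, 10). λ = (10 - 1)/(26 - 1) ≡ 9/25 mod 37. 25⁻¹ ≡ 3 (mod 37) since 25·3 = 75 ≡ 1, so λ ≡ 27.
  x = λ² - 1 - 26 = 729 - 27 ≡ 36; y = λ·(1 - 36) - 1 ≡ 16. → (36, 16)
4G: (36, 16) + (26, 10). λ = (10 - 16)/(26 - 36) ≡ 31/27 mod 37. 27⁻¹ ≡ 11 (mod 37), so λ ≡ 8.
  x = λ² - 36 - 26 = 64 - 62 ≡ 2; y = λ·(36 - 2) - 16 ≡ 34. → (2, 34)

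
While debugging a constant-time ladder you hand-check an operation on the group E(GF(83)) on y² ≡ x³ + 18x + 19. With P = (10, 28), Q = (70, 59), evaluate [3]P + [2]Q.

First 3P:
Repeated addition: build up to 3P.
2P: tangent at (10, 28): λ = (3·10² + 18)/(2·28) ≡ 69/56. 56⁻¹ ≡ 43 (mod 83) since 56·43 = 2408 ≡ 1, so λ ≡ 69·43 ≡ 62.
  x = λ² - 10 - 10 = 3844 - 20 ≡ 6; y = λ·(10 - 6) - 28 ≡ 54. → (6, 54)
3P: (6, 54) + (10, 28). λ = (28 - 54)/(10 - 6) ≡ 57/4 mod 83. 4⁻¹ ≡ 21 (mod 83), so λ ≡ 35.
  x = λ² - 6 - 10 = 1225 - 16 ≡ 47; y = λ·(6 - 47) - 54 ≡ 5. → (47, 5)
3P = (47, 5).
Next 2Q:
Repeated addition: build up to 2Q.
2Q: tangent at (70, 59): λ = (3·70² + 18)/(2·59) ≡ 27/35. 35⁻¹ ≡ 19 (mod 83), so λ ≡ 27·19 ≡ 15.
  x = λ² - 70 - 70 = 225 - 140 ≡ 2; y = λ·(70 - 2) - 59 ≡ 48. → (2, 48)
2Q = (2, 48).
Finally 3P + 2Q:
(47, 5) + (2, 48). λ = (48 - 5)/(2 - 47) ≡ 43/38 mod 83. 38⁻¹ ≡ 59 (mod 83), so λ ≡ 47.
  x = λ² - 47 - 2 = 2209 - 49 ≡ 2; y = λ·(47 - 2) - 5 ≡ 35. → (2, 35)

(2, 35)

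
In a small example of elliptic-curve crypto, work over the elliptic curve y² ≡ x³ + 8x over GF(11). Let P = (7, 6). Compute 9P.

Repeated addition: build up to 9P.
2P: tangent at (7, 6): λ = (3·7² + 8)/(2·6) ≡ 1/1. 1⁻¹ ≡ 1 (mod 11) since 1·1 = 1 ≡ 1, so λ ≡ 1·1 ≡ 1.
  x = λ² - 7 - 7 = 1 - 14 ≡ 9; y = λ·(7 - 9) - 6 ≡ 3. → (9, 3)
3P: (9, 3) + (7, 6). λ = (6 - 3)/(7 - 9) ≡ 3/9 mod 11. 9⁻¹ ≡ 5 (mod 11), so λ ≡ 4.
  x = λ² - 9 - 7 = 16 - 16 ≡ 0; y = λ·(9 - 0) - 3 ≡ 0. → (0, 0)
4P: (0, 0) + (7, 6). λ = (6 - 0)/(7 - 0) ≡ 6/7 mod 11. 7⁻¹ ≡ 8 (mod 11), so λ ≡ 4.
  x = λ² - 0 - 7 = 16 - 7 ≡ 9; y = λ·(0 - 9) - 0 ≡ 8. → (9, 8)
5P: (9, 8) + (7, 6). λ = (6 - 8)/(7 - 9) ≡ 9/9 mod 11. 9⁻¹ ≡ 5 (mod 11) since 9·5 = 45 ≡ 1, so λ ≡ 1.
  x = λ² - 9 - 7 = 1 - 16 ≡ 7; y = λ·(9 - 7) - 8 ≡ 5. → (7, 5)
6P: (7, 5) + (7, 6): same x and y₁ ≡ -y₂, so the sum is O.
7P: O + (7, 6) = (7, 6) (identity).
8P: tangent at (7, 6): λ = (3·7² + 8)/(2·6) ≡ 1/1. 1⁻¹ ≡ 1 (mod 11) since 1·1 = 1 ≡ 1, so λ ≡ 1·1 ≡ 1.
  x = λ² - 7 - 7 = 1 - 14 ≡ 9; y = λ·(7 - 9) - 6 ≡ 3. → (9, 3)
9P: (9, 3) + (7, 6). λ = (6 - 3)/(7 - 9) ≡ 3/9 mod 11. 9⁻¹ ≡ 5 (mod 11), so λ ≡ 4.
  x = λ² - 9 - 7 = 16 - 16 ≡ 0; y = λ·(9 - 0) - 3 ≡ 0. → (0, 0)

(0, 0)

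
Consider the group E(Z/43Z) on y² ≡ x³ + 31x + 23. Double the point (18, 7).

tangent at (18, 7): λ = (3·18² + 31)/(2·7) ≡ 14/14. 14⁻¹ ≡ 40 (mod 43), so λ ≡ 14·40 ≡ 1.
  x = λ² - 18 - 18 = 1 - 36 ≡ 8; y = λ·(18 - 8) - 7 ≡ 3. → (8, 3)

(8, 3)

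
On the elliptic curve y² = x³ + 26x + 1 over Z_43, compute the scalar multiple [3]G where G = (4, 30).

(22, 16)

Repeated addition: build up to 3G.
2G: tangent at (4, 30): λ = (3·4² + 26)/(2·30) ≡ 31/17. 17⁻¹ ≡ 38 (mod 43) since 17·38 = 646 ≡ 1, so λ ≡ 31·38 ≡ 17.
  x = λ² - 4 - 4 = 289 - 8 ≡ 23; y = λ·(4 - 23) - 30 ≡ 34. → (23, 34)
3G: (23, 34) + (4, 30). λ = (30 - 34)/(4 - 23) ≡ 39/24 mod 43. 24⁻¹ ≡ 9 (mod 43), so λ ≡ 7.
  x = λ² - 23 - 4 = 49 - 27 ≡ 22; y = λ·(23 - 22) - 34 ≡ 16. → (22, 16)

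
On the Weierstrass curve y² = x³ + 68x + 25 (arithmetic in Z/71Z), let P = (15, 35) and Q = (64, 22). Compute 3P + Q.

(45, 8)

First 3P:
Repeated addition: build up to 3P.
2P: tangent at (15, 35): λ = (3·15² + 68)/(2·35) ≡ 33/70. 70⁻¹ ≡ 70 (mod 71) since 70·70 = 4900 ≡ 1, so λ ≡ 33·70 ≡ 38.
  x = λ² - 15 - 15 = 1444 - 30 ≡ 65; y = λ·(15 - 65) - 35 ≡ 53. → (65, 53)
3P: (65, 53) + (15, 35). λ = (35 - 53)/(15 - 65) ≡ 53/21 mod 71. 21⁻¹ ≡ 44 (mod 71) since 21·44 = 924 ≡ 1, so λ ≡ 60.
  x = λ² - 65 - 15 = 3600 - 80 ≡ 41; y = λ·(65 - 41) - 53 ≡ 38. → (41, 38)
3P = (41, 38).
Finally 3P + Q:
(41, 38) + (64, 22). λ = (22 - 38)/(64 - 41) ≡ 55/23 mod 71. 23⁻¹ ≡ 34 (mod 71), so λ ≡ 24.
  x = λ² - 41 - 64 = 576 - 105 ≡ 45; y = λ·(41 - 45) - 38 ≡ 8. → (45, 8)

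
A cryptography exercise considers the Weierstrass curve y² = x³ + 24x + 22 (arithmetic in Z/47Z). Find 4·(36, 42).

(22, 24)

Write G = (36, 42).
Repeated addition: build up to 4G.
2G: tangent at (36, 42): λ = (3·36² + 24)/(2·42) ≡ 11/37. 37⁻¹ ≡ 14 (mod 47), so λ ≡ 11·14 ≡ 13.
  x = λ² - 36 - 36 = 169 - 72 ≡ 3; y = λ·(36 - 3) - 42 ≡ 11. → (3, 11)
3G: (3, 11) + (36, 42). λ = (42 - 11)/(36 - 3) ≡ 31/33 mod 47. 33⁻¹ ≡ 10 (mod 47) since 33·10 = 330 ≡ 1, so λ ≡ 28.
  x = λ² - 3 - 36 = 784 - 39 ≡ 40; y = λ·(3 - 40) - 11 ≡ 34. → (40, 34)
4G: (40, 34) + (36, 42). λ = (42 - 34)/(36 - 40) ≡ 8/43 mod 47. 43⁻¹ ≡ 35 (mod 47), so λ ≡ 45.
  x = λ² - 40 - 36 = 2025 - 76 ≡ 22; y = λ·(40 - 22) - 34 ≡ 24. → (22, 24)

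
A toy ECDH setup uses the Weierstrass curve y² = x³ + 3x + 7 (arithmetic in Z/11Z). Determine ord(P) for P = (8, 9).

10

2P: tangent at (8, 9): λ = (3·8² + 3)/(2·9) ≡ 8/7. 7⁻¹ ≡ 8 (mod 11), so λ ≡ 8·8 ≡ 9.
  x = λ² - 8 - 8 = 81 - 16 ≡ 10; y = λ·(8 - 10) - 9 ≡ 6. → (10, 6)
3P: (10, 6) + (8, 9). λ = (9 - 6)/(8 - 10) ≡ 3/9 mod 11. 9⁻¹ ≡ 5 (mod 11) since 9·5 = 45 ≡ 1, so λ ≡ 4.
  x = λ² - 10 - 8 = 16 - 18 ≡ 9; y = λ·(10 - 9) - 6 ≡ 9. → (9, 9)
4P: (9, 9) + (8, 9). λ = (9 - 9)/(8 - 9) ≡ 0/10 mod 11. 10⁻¹ ≡ 10 (mod 11), so λ ≡ 0.
  x = λ² - 9 - 8 = 0 - 17 ≡ 5; y = λ·(9 - 5) - 9 ≡ 2. → (5, 2)
5P: (5, 2) + (8, 9). λ = (9 - 2)/(8 - 5) ≡ 7/3 mod 11. 3⁻¹ ≡ 4 (mod 11), so λ ≡ 6.
  x = λ² - 5 - 8 = 36 - 13 ≡ 1; y = λ·(5 - 1) - 2 ≡ 0. → (1, 0)
6P: (1, 0) + (8, 9). λ = (9 - 0)/(8 - 1) ≡ 9/7 mod 11. 7⁻¹ ≡ 8 (mod 11), so λ ≡ 6.
  x = λ² - 1 - 8 = 36 - 9 ≡ 5; y = λ·(1 - 5) - 0 ≡ 9. → (5, 9)
7P: (5, 9) + (8, 9). λ = (9 - 9)/(8 - 5) ≡ 0/3 mod 11. 3⁻¹ ≡ 4 (mod 11), so λ ≡ 0.
  x = λ² - 5 - 8 = 0 - 13 ≡ 9; y = λ·(5 - 9) - 9 ≡ 2. → (9, 2)
8P: (9, 2) + (8, 9). λ = (9 - 2)/(8 - 9) ≡ 7/10 mod 11. 10⁻¹ ≡ 10 (mod 11), so λ ≡ 4.
  x = λ² - 9 - 8 = 16 - 17 ≡ 10; y = λ·(9 - 10) - 2 ≡ 5. → (10, 5)
9P: (10, 5) + (8, 9). λ = (9 - 5)/(8 - 10) ≡ 4/9 mod 11. 9⁻¹ ≡ 5 (mod 11) since 9·5 = 45 ≡ 1, so λ ≡ 9.
  x = λ² - 10 - 8 = 81 - 18 ≡ 8; y = λ·(10 - 8) - 5 ≡ 2. → (8, 2)
10P: (8, 2) + (8, 9): same x and y₁ ≡ -y₂, so the sum is the point at infinity.
10P = the point at infinity, so the order is 10.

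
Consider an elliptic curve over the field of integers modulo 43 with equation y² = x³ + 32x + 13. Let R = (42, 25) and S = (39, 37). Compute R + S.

(21, 20)

(42, 25) + (39, 37). λ = (37 - 25)/(39 - 42) ≡ 12/40 mod 43. 40⁻¹ ≡ 14 (mod 43), so λ ≡ 39.
  x = λ² - 42 - 39 = 1521 - 81 ≡ 21; y = λ·(42 - 21) - 25 ≡ 20. → (21, 20)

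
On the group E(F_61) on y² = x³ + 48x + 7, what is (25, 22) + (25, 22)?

tangent at (25, 22): λ = (3·25² + 48)/(2·22) ≡ 32/44. 44⁻¹ ≡ 43 (mod 61), so λ ≡ 32·43 ≡ 34.
  x = λ² - 25 - 25 = 1156 - 50 ≡ 8; y = λ·(25 - 8) - 22 ≡ 7. → (8, 7)

(8, 7)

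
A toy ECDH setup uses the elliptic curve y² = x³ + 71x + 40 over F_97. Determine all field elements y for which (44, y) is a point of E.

x³ + 71x + 40 = 88348 ≡ 78 (mod 97).
78 is a non-residue mod 97; no y exists.

none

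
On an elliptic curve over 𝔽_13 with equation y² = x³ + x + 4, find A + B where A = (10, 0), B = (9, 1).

(8, 11)

(10, 0) + (9, 1). λ = (1 - 0)/(9 - 10) ≡ 1/12 mod 13. 12⁻¹ ≡ 12 (mod 13), so λ ≡ 12.
  x = λ² - 10 - 9 = 144 - 19 ≡ 8; y = λ·(10 - 8) - 0 ≡ 11. → (8, 11)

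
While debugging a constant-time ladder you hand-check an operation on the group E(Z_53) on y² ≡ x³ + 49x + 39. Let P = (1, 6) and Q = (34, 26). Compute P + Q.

(19, 12)

(1, 6) + (34, 26). λ = (26 - 6)/(34 - 1) ≡ 20/33 mod 53. 33⁻¹ ≡ 45 (mod 53) since 33·45 = 1485 ≡ 1, so λ ≡ 52.
  x = λ² - 1 - 34 = 2704 - 35 ≡ 19; y = λ·(1 - 19) - 6 ≡ 12. → (19, 12)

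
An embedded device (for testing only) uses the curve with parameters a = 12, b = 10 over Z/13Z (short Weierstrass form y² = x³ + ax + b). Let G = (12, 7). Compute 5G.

Double-and-add on 5 = (101)₂. Start with G = (12, 7) for the leading 1-bit.
double: tangent at (12, 7): λ = (3·12² + 12)/(2·7) ≡ 2/1. 1⁻¹ ≡ 1 (mod 13), so λ ≡ 2·1 ≡ 2.
  x = λ² - 12 - 12 = 4 - 24 ≡ 6; y = λ·(12 - 6) - 7 ≡ 5. → (6, 5)
double: tangent at (6, 5): λ = (3·6² + 12)/(2·5) ≡ 3/10. 10⁻¹ ≡ 4 (mod 13), so λ ≡ 3·4 ≡ 12.
  x = λ² - 6 - 6 = 144 - 12 ≡ 2; y = λ·(6 - 2) - 5 ≡ 4. → (2, 4)
add G: (2, 4) + (12, 7). λ = (7 - 4)/(12 - 2) ≡ 3/10 mod 13. 10⁻¹ ≡ 4 (mod 13), so λ ≡ 12.
  x = λ² - 2 - 12 = 144 - 14 ≡ 0; y = λ·(2 - 0) - 4 ≡ 7. → (0, 7)

(0, 7)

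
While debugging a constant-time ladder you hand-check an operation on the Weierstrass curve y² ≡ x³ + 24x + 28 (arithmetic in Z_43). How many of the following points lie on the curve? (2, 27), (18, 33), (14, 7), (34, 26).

(2, 27): 27² ≡ 41, rhs ≡ 41 → on.
(18, 33): 33² ≡ 14, rhs ≡ 14 → on.
(14, 7): 7² ≡ 6, rhs ≡ 12 → off.
(34, 26): 26² ≡ 31, rhs ≡ 29 → off.

2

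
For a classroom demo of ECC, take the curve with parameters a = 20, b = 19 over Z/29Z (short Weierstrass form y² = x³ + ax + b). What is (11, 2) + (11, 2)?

tangent at (11, 2): λ = (3·11² + 20)/(2·2) ≡ 6/4. 4⁻¹ ≡ 22 (mod 29) since 4·22 = 88 ≡ 1, so λ ≡ 6·22 ≡ 16.
  x = λ² - 11 - 11 = 256 - 22 ≡ 2; y = λ·(11 - 2) - 2 ≡ 26. → (2, 26)

(2, 26)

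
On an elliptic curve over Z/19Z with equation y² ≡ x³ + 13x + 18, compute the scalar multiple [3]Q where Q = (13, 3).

Repeated addition: build up to 3Q.
2Q: tangent at (13, 3): λ = (3·13² + 13)/(2·3) ≡ 7/6. 6⁻¹ ≡ 16 (mod 19), so λ ≡ 7·16 ≡ 17.
  x = λ² - 13 - 13 = 289 - 26 ≡ 16; y = λ·(13 - 16) - 3 ≡ 3. → (16, 3)
3Q: (16, 3) + (13, 3). λ = (3 - 3)/(13 - 16) ≡ 0/16 mod 19. 16⁻¹ ≡ 6 (mod 19), so λ ≡ 0.
  x = λ² - 16 - 13 = 0 - 29 ≡ 9; y = λ·(16 - 9) - 3 ≡ 16. → (9, 16)

(9, 16)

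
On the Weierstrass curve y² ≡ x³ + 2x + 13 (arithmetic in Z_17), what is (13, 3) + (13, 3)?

(0, 9)

tangent at (13, 3): λ = (3·13² + 2)/(2·3) ≡ 16/6. 6⁻¹ ≡ 3 (mod 17), so λ ≡ 16·3 ≡ 14.
  x = λ² - 13 - 13 = 196 - 26 ≡ 0; y = λ·(13 - 0) - 3 ≡ 9. → (0, 9)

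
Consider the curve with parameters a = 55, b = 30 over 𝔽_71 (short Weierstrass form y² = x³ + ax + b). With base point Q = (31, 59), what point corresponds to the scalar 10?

Repeated addition: build up to 10Q.
2Q: tangent at (31, 59): λ = (3·31² + 55)/(2·59) ≡ 27/47. 47⁻¹ ≡ 68 (mod 71) since 47·68 = 3196 ≡ 1, so λ ≡ 27·68 ≡ 61.
  x = λ² - 31 - 31 = 3721 - 62 ≡ 38; y = λ·(31 - 38) - 59 ≡ 11. → (38, 11)
3Q: (38, 11) + (31, 59). λ = (59 - 11)/(31 - 38) ≡ 48/64 mod 71. 64⁻¹ ≡ 10 (mod 71), so λ ≡ 54.
  x = λ² - 38 - 31 = 2916 - 69 ≡ 7; y = λ·(38 - 7) - 11 ≡ 30. → (7, 30)
4Q: (7, 30) + (31, 59). λ = (59 - 30)/(31 - 7) ≡ 29/24 mod 71. 24⁻¹ ≡ 3 (mod 71), so λ ≡ 16.
  x = λ² - 7 - 31 = 256 - 38 ≡ 5; y = λ·(7 - 5) - 30 ≡ 2. → (5, 2)
5Q: (5, 2) + (31, 59). λ = (59 - 2)/(31 - 5) ≡ 57/26 mod 71. 26⁻¹ ≡ 41 (mod 71), so λ ≡ 65.
  x = λ² - 5 - 31 = 4225 - 36 ≡ 0; y = λ·(5 - 0) - 2 ≡ 39. → (0, 39)
6Q: (0, 39) + (31, 59). λ = (59 - 39)/(31 - 0) ≡ 20/31 mod 71. 31⁻¹ ≡ 55 (mod 71) since 31·55 = 1705 ≡ 1, so λ ≡ 35.
  x = λ² - 0 - 31 = 1225 - 31 ≡ 58; y = λ·(0 - 58) - 39 ≡ 61. → (58, 61)
7Q: (58, 61) + (31, 59). λ = (59 - 61)/(31 - 58) ≡ 69/44 mod 71. 44⁻¹ ≡ 21 (mod 71) since 44·21 = 924 ≡ 1, so λ ≡ 29.
  x = λ² - 58 - 31 = 841 - 89 ≡ 42; y = λ·(58 - 42) - 61 ≡ 48. → (42, 48)
8Q: (42, 48) + (31, 59). λ = (59 - 48)/(31 - 42) ≡ 11/60 mod 71. 60⁻¹ ≡ 58 (mod 71), so λ ≡ 70.
  x = λ² - 42 - 31 = 4900 - 73 ≡ 70; y = λ·(42 - 70) - 48 ≡ 51. → (70, 51)
9Q: (70, 51) + (31, 59). λ = (59 - 51)/(31 - 70) ≡ 8/32 mod 71. 32⁻¹ ≡ 20 (mod 71), so λ ≡ 18.
  x = λ² - 70 - 31 = 324 - 101 ≡ 10; y = λ·(70 - 10) - 51 ≡ 35. → (10, 35)
10Q: (10, 35) + (31, 59). λ = (59 - 35)/(31 - 10) ≡ 24/21 mod 71. 21⁻¹ ≡ 44 (mod 71), so λ ≡ 62.
  x = λ² - 10 - 31 = 3844 - 41 ≡ 40; y = λ·(10 - 40) - 35 ≡ 22. → (40, 22)

(40, 22)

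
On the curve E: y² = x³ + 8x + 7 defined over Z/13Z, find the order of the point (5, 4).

11

2P: tangent at (5, 4): λ = (3·5² + 8)/(2·4) ≡ 5/8. 8⁻¹ ≡ 5 (mod 13) since 8·5 = 40 ≡ 1, so λ ≡ 5·5 ≡ 12.
  x = λ² - 5 - 5 = 144 - 10 ≡ 4; y = λ·(5 - 4) - 4 ≡ 8. → (4, 8)
3P: (4, 8) + (5, 4). λ = (4 - 8)/(5 - 4) ≡ 9/1 mod 13. 1⁻¹ ≡ 1 (mod 13) since 1·1 = 1 ≡ 1, so λ ≡ 9.
  x = λ² - 4 - 5 = 81 - 9 ≡ 7; y = λ·(4 - 7) - 8 ≡ 4. → (7, 4)
4P: (7, 4) + (5, 4). λ = (4 - 4)/(5 - 7) ≡ 0/11 mod 13. 11⁻¹ ≡ 6 (mod 13) since 11·6 = 66 ≡ 1, so λ ≡ 0.
  x = λ² - 7 - 5 = 0 - 12 ≡ 1; y = λ·(7 - 1) - 4 ≡ 9. → (1, 9)
5P: (1, 9) + (5, 4). λ = (4 - 9)/(5 - 1) ≡ 8/4 mod 13. 4⁻¹ ≡ 10 (mod 13), so λ ≡ 2.
  x = λ² - 1 - 5 = 4 - 6 ≡ 11; y = λ·(1 - 11) - 9 ≡ 10. → (11, 10)
6P: (11, 10) + (5, 4). λ = (4 - 10)/(5 - 11) ≡ 7/7 mod 13. 7⁻¹ ≡ 2 (mod 13), so λ ≡ 1.
  x = λ² - 11 - 5 = 1 - 16 ≡ 11; y = λ·(11 - 11) - 10 ≡ 3. → (11, 3)
7P: (11, 3) + (5, 4). λ = (4 - 3)/(5 - 11) ≡ 1/7 mod 13. 7⁻¹ ≡ 2 (mod 13), so λ ≡ 2.
  x = λ² - 11 - 5 = 4 - 16 ≡ 1; y = λ·(11 - 1) - 3 ≡ 4. → (1, 4)
8P: (1, 4) + (5, 4). λ = (4 - 4)/(5 - 1) ≡ 0/4 mod 13. 4⁻¹ ≡ 10 (mod 13), so λ ≡ 0.
  x = λ² - 1 - 5 = 0 - 6 ≡ 7; y = λ·(1 - 7) - 4 ≡ 9. → (7, 9)
9P: (7, 9) + (5, 4). λ = (4 - 9)/(5 - 7) ≡ 8/11 mod 13. 11⁻¹ ≡ 6 (mod 13) since 11·6 = 66 ≡ 1, so λ ≡ 9.
  x = λ² - 7 - 5 = 81 - 12 ≡ 4; y = λ·(7 - 4) - 9 ≡ 5. → (4, 5)
10P: (4, 5) + (5, 4). λ = (4 - 5)/(5 - 4) ≡ 12/1 mod 13. 1⁻¹ ≡ 1 (mod 13), so λ ≡ 12.
  x = λ² - 4 - 5 = 144 - 9 ≡ 5; y = λ·(4 - 5) - 5 ≡ 9. → (5, 9)
11P: (5, 9) + (5, 4): same x and y₁ ≡ -y₂, so the sum is O.
11P = O, so the order is 11.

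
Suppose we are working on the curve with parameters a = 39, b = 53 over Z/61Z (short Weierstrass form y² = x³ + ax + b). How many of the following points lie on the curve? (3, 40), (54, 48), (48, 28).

(3, 40): 40² ≡ 14, rhs ≡ 14 → on.
(54, 48): 48² ≡ 47, rhs ≡ 47 → on.
(48, 28): 28² ≡ 52, rhs ≡ 33 → off.

2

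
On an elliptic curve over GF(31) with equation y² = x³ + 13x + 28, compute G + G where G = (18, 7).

(3, 1)

tangent at (18, 7): λ = (3·18² + 13)/(2·7) ≡ 24/14. 14⁻¹ ≡ 20 (mod 31), so λ ≡ 24·20 ≡ 15.
  x = λ² - 18 - 18 = 225 - 36 ≡ 3; y = λ·(18 - 3) - 7 ≡ 1. → (3, 1)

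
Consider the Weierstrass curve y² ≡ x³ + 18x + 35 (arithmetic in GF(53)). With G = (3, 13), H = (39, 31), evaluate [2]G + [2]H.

(32, 25)

First 2G:
Repeated addition: build up to 2G.
2G: tangent at (3, 13): λ = (3·3² + 18)/(2·13) ≡ 45/26. 26⁻¹ ≡ 51 (mod 53), so λ ≡ 45·51 ≡ 16.
  x = λ² - 3 - 3 = 256 - 6 ≡ 38; y = λ·(3 - 38) - 13 ≡ 10. → (38, 10)
2G = (38, 10).
Next 2H:
Repeated addition: build up to 2H.
2H: tangent at (39, 31): λ = (3·39² + 18)/(2·31) ≡ 23/9. 9⁻¹ ≡ 6 (mod 53), so λ ≡ 23·6 ≡ 32.
  x = λ² - 39 - 39 = 1024 - 78 ≡ 45; y = λ·(39 - 45) - 31 ≡ 42. → (45, 42)
2H = (45, 42).
Finally 2G + 2H:
(38, 10) + (45, 42). λ = (42 - 10)/(45 - 38) ≡ 32/7 mod 53. 7⁻¹ ≡ 38 (mod 53), so λ ≡ 50.
  x = λ² - 38 - 45 = 2500 - 83 ≡ 32; y = λ·(38 - 32) - 10 ≡ 25. → (32, 25)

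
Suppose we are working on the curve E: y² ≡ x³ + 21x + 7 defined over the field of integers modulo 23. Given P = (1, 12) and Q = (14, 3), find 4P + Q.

(12, 20)

First 4P:
Double-and-add on 4 = (100)₂. Start with P = (1, 12) for the leading 1-bit.
double: tangent at (1, 12): λ = (3·1² + 21)/(2·12) ≡ 1/1. 1⁻¹ ≡ 1 (mod 23) since 1·1 = 1 ≡ 1, so λ ≡ 1·1 ≡ 1.
  x = λ² - 1 - 1 = 1 - 2 ≡ 22; y = λ·(1 - 22) - 12 ≡ 13. → (22, 13)
double: tangent at (22, 13): λ = (3·22² + 21)/(2·13) ≡ 1/3. 3⁻¹ ≡ 8 (mod 23), so λ ≡ 1·8 ≡ 8.
  x = λ² - 22 - 22 = 64 - 44 ≡ 20; y = λ·(22 - 20) - 13 ≡ 3. → (20, 3)
4P = (20, 3).
Finally 4P + Q:
(20, 3) + (14, 3). λ = (3 - 3)/(14 - 20) ≡ 0/17 mod 23. 17⁻¹ ≡ 19 (mod 23), so λ ≡ 0.
  x = λ² - 20 - 14 = 0 - 34 ≡ 12; y = λ·(20 - 12) - 3 ≡ 20. → (12, 20)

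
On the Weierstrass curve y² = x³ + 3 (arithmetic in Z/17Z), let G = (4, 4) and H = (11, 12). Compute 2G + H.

First 2G:
Repeated addition: build up to 2G.
2G: tangent at (4, 4): λ = (3·4² + 0)/(2·4) ≡ 14/8. 8⁻¹ ≡ 15 (mod 17), so λ ≡ 14·15 ≡ 6.
  x = λ² - 4 - 4 = 36 - 8 ≡ 11; y = λ·(4 - 11) - 4 ≡ 5. → (11, 5)
2G = (11, 5).
Finally 2G + H:
(11, 5) + (11, 12): same x and y₁ ≡ -y₂, so the sum is O.

O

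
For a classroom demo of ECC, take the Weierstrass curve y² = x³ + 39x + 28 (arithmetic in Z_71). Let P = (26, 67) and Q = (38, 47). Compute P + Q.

(65, 69)

(26, 67) + (38, 47). λ = (47 - 67)/(38 - 26) ≡ 51/12 mod 71. 12⁻¹ ≡ 6 (mod 71), so λ ≡ 22.
  x = λ² - 26 - 38 = 484 - 64 ≡ 65; y = λ·(26 - 65) - 67 ≡ 69. → (65, 69)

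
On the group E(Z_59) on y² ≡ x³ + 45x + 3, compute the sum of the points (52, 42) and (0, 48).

(27, 30)

(52, 42) + (0, 48). λ = (48 - 42)/(0 - 52) ≡ 6/7 mod 59. 7⁻¹ ≡ 17 (mod 59) since 7·17 = 119 ≡ 1, so λ ≡ 43.
  x = λ² - 52 - 0 = 1849 - 52 ≡ 27; y = λ·(52 - 27) - 42 ≡ 30. → (27, 30)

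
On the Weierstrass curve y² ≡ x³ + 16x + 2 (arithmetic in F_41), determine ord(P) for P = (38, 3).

3

2P: tangent at (38, 3): λ = (3·38² + 16)/(2·3) ≡ 2/6. 6⁻¹ ≡ 7 (mod 41), so λ ≡ 2·7 ≡ 14.
  x = λ² - 38 - 38 = 196 - 76 ≡ 38; y = λ·(38 - 38) - 3 ≡ 38. → (38, 38)
3P: (38, 38) + (38, 3): same x and y₁ ≡ -y₂, so the sum is the point at infinity.
3P = the point at infinity, so the order is 3.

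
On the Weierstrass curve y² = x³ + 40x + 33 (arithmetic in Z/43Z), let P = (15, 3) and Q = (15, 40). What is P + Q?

O

The two points share x = 15 and their y-coordinates satisfy 3 + 40 ≡ 0 (mod 43), so they are inverses. Their sum is ∞.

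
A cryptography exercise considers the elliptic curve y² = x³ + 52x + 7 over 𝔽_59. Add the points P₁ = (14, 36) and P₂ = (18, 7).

(39, 42)

(14, 36) + (18, 7). λ = (7 - 36)/(18 - 14) ≡ 30/4 mod 59. 4⁻¹ ≡ 15 (mod 59) since 4·15 = 60 ≡ 1, so λ ≡ 37.
  x = λ² - 14 - 18 = 1369 - 32 ≡ 39; y = λ·(14 - 39) - 36 ≡ 42. → (39, 42)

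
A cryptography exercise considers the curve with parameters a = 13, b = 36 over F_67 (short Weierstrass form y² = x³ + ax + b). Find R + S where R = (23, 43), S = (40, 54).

(23, 43) + (40, 54). λ = (54 - 43)/(40 - 23) ≡ 11/17 mod 67. 17⁻¹ ≡ 4 (mod 67), so λ ≡ 44.
  x = λ² - 23 - 40 = 1936 - 63 ≡ 64; y = λ·(23 - 64) - 43 ≡ 29. → (64, 29)

(64, 29)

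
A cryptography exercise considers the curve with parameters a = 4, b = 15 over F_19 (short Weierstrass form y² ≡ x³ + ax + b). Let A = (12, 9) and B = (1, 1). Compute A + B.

(7, 5)

(12, 9) + (1, 1). λ = (1 - 9)/(1 - 12) ≡ 11/8 mod 19. 8⁻¹ ≡ 12 (mod 19) since 8·12 = 96 ≡ 1, so λ ≡ 18.
  x = λ² - 12 - 1 = 324 - 13 ≡ 7; y = λ·(12 - 7) - 9 ≡ 5. → (7, 5)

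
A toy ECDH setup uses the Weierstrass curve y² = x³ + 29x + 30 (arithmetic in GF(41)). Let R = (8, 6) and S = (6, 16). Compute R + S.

(8, 6) + (6, 16). λ = (16 - 6)/(6 - 8) ≡ 10/39 mod 41. 39⁻¹ ≡ 20 (mod 41), so λ ≡ 36.
  x = λ² - 8 - 6 = 1296 - 14 ≡ 11; y = λ·(8 - 11) - 6 ≡ 9. → (11, 9)

(11, 9)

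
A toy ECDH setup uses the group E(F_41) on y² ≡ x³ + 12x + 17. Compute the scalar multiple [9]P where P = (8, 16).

(17, 38)

Double-and-add on 9 = (1001)₂. Start with P = (8, 16) for the leading 1-bit.
double: tangent at (8, 16): λ = (3·8² + 12)/(2·16) ≡ 40/32. 32⁻¹ ≡ 9 (mod 41), so λ ≡ 40·9 ≡ 32.
  x = λ² - 8 - 8 = 1024 - 16 ≡ 24; y = λ·(8 - 24) - 16 ≡ 5. → (24, 5)
double: tangent at (24, 5): λ = (3·24² + 12)/(2·5) ≡ 18/10. 10⁻¹ ≡ 37 (mod 41), so λ ≡ 18·37 ≡ 10.
  x = λ² - 24 - 24 = 100 - 48 ≡ 11; y = λ·(24 - 11) - 5 ≡ 2. → (11, 2)
double: tangent at (11, 2): λ = (3·11² + 12)/(2·2) ≡ 6/4. 4⁻¹ ≡ 31 (mod 41), so λ ≡ 6·31 ≡ 22.
  x = λ² - 11 - 11 = 484 - 22 ≡ 11; y = λ·(11 - 11) - 2 ≡ 39. → (11, 39)
add P: (11, 39) + (8, 16). λ = (16 - 39)/(8 - 11) ≡ 18/38 mod 41. 38⁻¹ ≡ 27 (mod 41) since 38·27 = 1026 ≡ 1, so λ ≡ 35.
  x = λ² - 11 - 8 = 1225 - 19 ≡ 17; y = λ·(11 - 17) - 39 ≡ 38. → (17, 38)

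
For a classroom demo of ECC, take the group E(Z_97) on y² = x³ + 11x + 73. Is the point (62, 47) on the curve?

y² = 47² ≡ 75; x³ + 11x + 73 = 239083 ≡ 75 (mod 97). 75 = 75.

yes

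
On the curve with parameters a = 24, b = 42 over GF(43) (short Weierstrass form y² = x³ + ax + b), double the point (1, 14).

(15, 37)

tangent at (1, 14): λ = (3·1² + 24)/(2·14) ≡ 27/28. 28⁻¹ ≡ 20 (mod 43), so λ ≡ 27·20 ≡ 24.
  x = λ² - 1 - 1 = 576 - 2 ≡ 15; y = λ·(1 - 15) - 14 ≡ 37. → (15, 37)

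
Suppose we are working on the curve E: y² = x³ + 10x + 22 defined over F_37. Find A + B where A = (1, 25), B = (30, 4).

(1, 25) + (30, 4). λ = (4 - 25)/(30 - 1) ≡ 16/29 mod 37. 29⁻¹ ≡ 23 (mod 37) since 29·23 = 667 ≡ 1, so λ ≡ 35.
  x = λ² - 1 - 30 = 1225 - 31 ≡ 10; y = λ·(1 - 10) - 25 ≡ 30. → (10, 30)

(10, 30)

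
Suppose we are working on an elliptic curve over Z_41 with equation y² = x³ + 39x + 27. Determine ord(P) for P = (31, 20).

2P: tangent at (31, 20): λ = (3·31² + 39)/(2·20) ≡ 11/40. 40⁻¹ ≡ 40 (mod 41), so λ ≡ 11·40 ≡ 30.
  x = λ² - 31 - 31 = 900 - 62 ≡ 18; y = λ·(31 - 18) - 20 ≡ 1. → (18, 1)
3P: (18, 1) + (31, 20). λ = (20 - 1)/(31 - 18) ≡ 19/13 mod 41. 13⁻¹ ≡ 19 (mod 41) since 13·19 = 247 ≡ 1, so λ ≡ 33.
  x = λ² - 18 - 31 = 1089 - 49 ≡ 15; y = λ·(18 - 15) - 1 ≡ 16. → (15, 16)
4P: (15, 16) + (31, 20). λ = (20 - 16)/(31 - 15) ≡ 4/16 mod 41. 16⁻¹ ≡ 18 (mod 41), so λ ≡ 31.
  x = λ² - 15 - 31 = 961 - 46 ≡ 13; y = λ·(15 - 13) - 16 ≡ 5. → (13, 5)
5P: (13, 5) + (31, 20). λ = (20 - 5)/(31 - 13) ≡ 15/18 mod 41. 18⁻¹ ≡ 16 (mod 41), so λ ≡ 35.
  x = λ² - 13 - 31 = 1225 - 44 ≡ 33; y = λ·(13 - 33) - 5 ≡ 33. → (33, 33)
6P: (33, 33) + (31, 20). λ = (20 - 33)/(31 - 33) ≡ 28/39 mod 41. 39⁻¹ ≡ 20 (mod 41) since 39·20 = 780 ≡ 1, so λ ≡ 27.
  x = λ² - 33 - 31 = 729 - 64 ≡ 9; y = λ·(33 - 9) - 33 ≡ 0. → (9, 0)
7P: (9, 0) + (31, 20). λ = (20 - 0)/(31 - 9) ≡ 20/22 mod 41. 22⁻¹ ≡ 28 (mod 41) since 22·28 = 616 ≡ 1, so λ ≡ 27.
  x = λ² - 9 - 31 = 729 - 40 ≡ 33; y = λ·(9 - 33) - 0 ≡ 8. → (33, 8)
8P: (33, 8) + (31, 20). λ = (20 - 8)/(31 - 33) ≡ 12/39 mod 41. 39⁻¹ ≡ 20 (mod 41), so λ ≡ 35.
  x = λ² - 33 - 31 = 1225 - 64 ≡ 13; y = λ·(33 - 13) - 8 ≡ 36. → (13, 36)
9P: (13, 36) + (31, 20). λ = (20 - 36)/(31 - 13) ≡ 25/18 mod 41. 18⁻¹ ≡ 16 (mod 41) since 18·16 = 288 ≡ 1, so λ ≡ 31.
  x = λ² - 13 - 31 = 961 - 44 ≡ 15; y = λ·(13 - 15) - 36 ≡ 25. → (15, 25)
10P: (15, 25) + (31, 20). λ = (20 - 25)/(31 - 15) ≡ 36/16 mod 41. 16⁻¹ ≡ 18 (mod 41) since 16·18 = 288 ≡ 1, so λ ≡ 33.
  x = λ² - 15 - 31 = 1089 - 46 ≡ 18; y = λ·(15 - 18) - 25 ≡ 40. → (18, 40)
11P: (18, 40) + (31, 20). λ = (20 - 40)/(31 - 18) ≡ 21/13 mod 41. 13⁻¹ ≡ 19 (mod 41), so λ ≡ 30.
  x = λ² - 18 - 31 = 900 - 49 ≡ 31; y = λ·(18 - 31) - 40 ≡ 21. → (31, 21)
12P: (31, 21) + (31, 20): same x and y₁ ≡ -y₂, so the sum is the point at infinity.
12P = the point at infinity, so the order is 12.

12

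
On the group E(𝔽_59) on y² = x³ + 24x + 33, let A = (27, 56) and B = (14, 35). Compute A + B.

(44, 30)

(27, 56) + (14, 35). λ = (35 - 56)/(14 - 27) ≡ 38/46 mod 59. 46⁻¹ ≡ 9 (mod 59) since 46·9 = 414 ≡ 1, so λ ≡ 47.
  x = λ² - 27 - 14 = 2209 - 41 ≡ 44; y = λ·(27 - 44) - 56 ≡ 30. → (44, 30)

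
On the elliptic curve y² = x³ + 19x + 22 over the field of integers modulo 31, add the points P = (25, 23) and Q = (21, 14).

(23, 28)

(25, 23) + (21, 14). λ = (14 - 23)/(21 - 25) ≡ 22/27 mod 31. 27⁻¹ ≡ 23 (mod 31), so λ ≡ 10.
  x = λ² - 25 - 21 = 100 - 46 ≡ 23; y = λ·(25 - 23) - 23 ≡ 28. → (23, 28)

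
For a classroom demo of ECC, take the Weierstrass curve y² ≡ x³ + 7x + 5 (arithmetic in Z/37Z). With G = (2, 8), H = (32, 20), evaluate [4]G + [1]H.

(24, 14)

First 4G:
Double-and-add on 4 = (100)₂. Start with G = (2, 8) for the leading 1-bit.
double: tangent at (2, 8): λ = (3·2² + 7)/(2·8) ≡ 19/16. 16⁻¹ ≡ 7 (mod 37) since 16·7 = 112 ≡ 1, so λ ≡ 19·7 ≡ 22.
  x = λ² - 2 - 2 = 484 - 4 ≡ 36; y = λ·(2 - 36) - 8 ≡ 21. → (36, 21)
double: tangent at (36, 21): λ = (3·36² + 7)/(2·21) ≡ 10/5. 5⁻¹ ≡ 15 (mod 37), so λ ≡ 10·15 ≡ 2.
  x = λ² - 36 - 36 = 4 - 72 ≡ 6; y = λ·(36 - 6) - 21 ≡ 2. → (6, 2)
4G = (6, 2).
Finally 4G + H:
(6, 2) + (32, 20). λ = (20 - 2)/(32 - 6) ≡ 18/26 mod 37. 26⁻¹ ≡ 10 (mod 37) since 26·10 = 260 ≡ 1, so λ ≡ 32.
  x = λ² - 6 - 32 = 1024 - 38 ≡ 24; y = λ·(6 - 24) - 2 ≡ 14. → (24, 14)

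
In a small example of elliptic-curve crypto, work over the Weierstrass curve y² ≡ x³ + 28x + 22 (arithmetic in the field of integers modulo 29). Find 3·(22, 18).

(28, 14)

Write Q = (22, 18).
Repeated addition: build up to 3Q.
2Q: tangent at (22, 18): λ = (3·22² + 28)/(2·18) ≡ 1/7. 7⁻¹ ≡ 25 (mod 29), so λ ≡ 1·25 ≡ 25.
  x = λ² - 22 - 22 = 625 - 44 ≡ 1; y = λ·(22 - 1) - 18 ≡ 14. → (1, 14)
3Q: (1, 14) + (22, 18). λ = (18 - 14)/(22 - 1) ≡ 4/21 mod 29. 21⁻¹ ≡ 18 (mod 29), so λ ≡ 14.
  x = λ² - 1 - 22 = 196 - 23 ≡ 28; y = λ·(1 - 28) - 14 ≡ 14. → (28, 14)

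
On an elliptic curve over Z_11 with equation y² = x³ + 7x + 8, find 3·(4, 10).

Write Q = (4, 10).
Repeated addition: build up to 3Q.
2Q: tangent at (4, 10): λ = (3·4² + 7)/(2·10) ≡ 0/9. 9⁻¹ ≡ 5 (mod 11), so λ ≡ 0·5 ≡ 0.
  x = λ² - 4 - 4 = 0 - 8 ≡ 3; y = λ·(4 - 3) - 10 ≡ 1. → (3, 1)
3Q: (3, 1) + (4, 10). λ = (10 - 1)/(4 - 3) ≡ 9/1 mod 11. 1⁻¹ ≡ 1 (mod 11) since 1·1 = 1 ≡ 1, so λ ≡ 9.
  x = λ² - 3 - 4 = 81 - 7 ≡ 8; y = λ·(3 - 8) - 1 ≡ 9. → (8, 9)

(8, 9)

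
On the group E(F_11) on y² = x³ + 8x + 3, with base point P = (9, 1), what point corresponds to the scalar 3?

(2, 4)

Repeated addition: build up to 3P.
2P: tangent at (9, 1): λ = (3·9² + 8)/(2·1) ≡ 9/2. 2⁻¹ ≡ 6 (mod 11) since 2·6 = 12 ≡ 1, so λ ≡ 9·6 ≡ 10.
  x = λ² - 9 - 9 = 100 - 18 ≡ 5; y = λ·(9 - 5) - 1 ≡ 6. → (5, 6)
3P: (5, 6) + (9, 1). λ = (1 - 6)/(9 - 5) ≡ 6/4 mod 11. 4⁻¹ ≡ 3 (mod 11), so λ ≡ 7.
  x = λ² - 5 - 9 = 49 - 14 ≡ 2; y = λ·(5 - 2) - 6 ≡ 4. → (2, 4)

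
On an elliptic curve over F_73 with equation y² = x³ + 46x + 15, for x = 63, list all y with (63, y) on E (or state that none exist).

x³ + 46x + 15 = 252960 ≡ 15 (mod 73).
15 is a non-residue mod 73; no y exists.

none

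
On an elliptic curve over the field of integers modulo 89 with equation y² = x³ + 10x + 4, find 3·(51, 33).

Write G = (51, 33).
Repeated addition: build up to 3G.
2G: tangent at (51, 33): λ = (3·51² + 10)/(2·33) ≡ 70/66. 66⁻¹ ≡ 58 (mod 89), so λ ≡ 70·58 ≡ 55.
  x = λ² - 51 - 51 = 3025 - 102 ≡ 75; y = λ·(51 - 75) - 33 ≡ 71. → (75, 71)
3G: (75, 71) + (51, 33). λ = (33 - 71)/(51 - 75) ≡ 51/65 mod 89. 65⁻¹ ≡ 63 (mod 89), so λ ≡ 9.
  x = λ² - 75 - 51 = 81 - 126 ≡ 44; y = λ·(75 - 44) - 71 ≡ 30. → (44, 30)

(44, 30)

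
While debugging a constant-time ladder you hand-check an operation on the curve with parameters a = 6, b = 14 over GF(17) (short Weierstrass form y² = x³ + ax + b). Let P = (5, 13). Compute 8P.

Repeated addition: build up to 8P.
2P: tangent at (5, 13): λ = (3·5² + 6)/(2·13) ≡ 13/9. 9⁻¹ ≡ 2 (mod 17), so λ ≡ 13·2 ≡ 9.
  x = λ² - 5 - 5 = 81 - 10 ≡ 3; y = λ·(5 - 3) - 13 ≡ 5. → (3, 5)
3P: (3, 5) + (5, 13). λ = (13 - 5)/(5 - 3) ≡ 8/2 mod 17. 2⁻¹ ≡ 9 (mod 17) since 2·9 = 18 ≡ 1, so λ ≡ 4.
  x = λ² - 3 - 5 = 16 - 8 ≡ 8; y = λ·(3 - 8) - 5 ≡ 9. → (8, 9)
4P: (8, 9) + (5, 13). λ = (13 - 9)/(5 - 8) ≡ 4/14 mod 17. 14⁻¹ ≡ 11 (mod 17) since 14·11 = 154 ≡ 1, so λ ≡ 10.
  x = λ² - 8 - 5 = 100 - 13 ≡ 2; y = λ·(8 - 2) - 9 ≡ 0. → (2, 0)
5P: (2, 0) + (5, 13). λ = (13 - 0)/(5 - 2) ≡ 13/3 mod 17. 3⁻¹ ≡ 6 (mod 17), so λ ≡ 10.
  x = λ² - 2 - 5 = 100 - 7 ≡ 8; y = λ·(2 - 8) - 0 ≡ 8. → (8, 8)
6P: (8, 8) + (5, 13). λ = (13 - 8)/(5 - 8) ≡ 5/14 mod 17. 14⁻¹ ≡ 11 (mod 17), so λ ≡ 4.
  x = λ² - 8 - 5 = 16 - 13 ≡ 3; y = λ·(8 - 3) - 8 ≡ 12. → (3, 12)
7P: (3, 12) + (5, 13). λ = (13 - 12)/(5 - 3) ≡ 1/2 mod 17. 2⁻¹ ≡ 9 (mod 17), so λ ≡ 9.
  x = λ² - 3 - 5 = 81 - 8 ≡ 5; y = λ·(3 - 5) - 12 ≡ 4. → (5, 4)
8P: (5, 4) + (5, 13): same x and y₁ ≡ -y₂, so the sum is the point at infinity.

O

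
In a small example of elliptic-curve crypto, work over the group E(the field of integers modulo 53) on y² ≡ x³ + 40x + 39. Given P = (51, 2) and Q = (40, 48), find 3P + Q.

(34, 23)

First 3P:
Repeated addition: build up to 3P.
2P: tangent at (51, 2): λ = (3·51² + 40)/(2·2) ≡ 52/4. 4⁻¹ ≡ 40 (mod 53), so λ ≡ 52·40 ≡ 13.
  x = λ² - 51 - 51 = 169 - 102 ≡ 14; y = λ·(51 - 14) - 2 ≡ 2. → (14, 2)
3P: (14, 2) + (51, 2). λ = (2 - 2)/(51 - 14) ≡ 0/37 mod 53. 37⁻¹ ≡ 43 (mod 53), so λ ≡ 0.
  x = λ² - 14 - 51 = 0 - 65 ≡ 41; y = λ·(14 - 41) - 2 ≡ 51. → (41, 51)
3P = (41, 51).
Finally 3P + Q:
(41, 51) + (40, 48). λ = (48 - 51)/(40 - 41) ≡ 50/52 mod 53. 52⁻¹ ≡ 52 (mod 53), so λ ≡ 3.
  x = λ² - 41 - 40 = 9 - 81 ≡ 34; y = λ·(41 - 34) - 51 ≡ 23. → (34, 23)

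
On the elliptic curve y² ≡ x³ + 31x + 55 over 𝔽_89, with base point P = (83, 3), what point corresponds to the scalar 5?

Double-and-add on 5 = (101)₂. Start with P = (83, 3) for the leading 1-bit.
double: tangent at (83, 3): λ = (3·83² + 31)/(2·3) ≡ 50/6. 6⁻¹ ≡ 15 (mod 89) since 6·15 = 90 ≡ 1, so λ ≡ 50·15 ≡ 38.
  x = λ² - 83 - 83 = 1444 - 166 ≡ 32; y = λ·(83 - 32) - 3 ≡ 66. → (32, 66)
double: tangent at (32, 66): λ = (3·32² + 31)/(2·66) ≡ 77/43. 43⁻¹ ≡ 29 (mod 89), so λ ≡ 77·29 ≡ 8.
  x = λ² - 32 - 32 = 64 - 64 ≡ 0; y = λ·(32 - 0) - 66 ≡ 12. → (0, 12)
add P: (0, 12) + (83, 3). λ = (3 - 12)/(83 - 0) ≡ 80/83 mod 89. 83⁻¹ ≡ 74 (mod 89) since 83·74 = 6142 ≡ 1, so λ ≡ 46.
  x = λ² - 0 - 83 = 2116 - 83 ≡ 75; y = λ·(0 - 75) - 12 ≡ 9. → (75, 9)

(75, 9)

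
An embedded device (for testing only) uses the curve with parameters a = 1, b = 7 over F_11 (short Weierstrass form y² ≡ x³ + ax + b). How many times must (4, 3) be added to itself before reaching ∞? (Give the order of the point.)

3

2P: tangent at (4, 3): λ = (3·4² + 1)/(2·3) ≡ 5/6. 6⁻¹ ≡ 2 (mod 11) since 6·2 = 12 ≡ 1, so λ ≡ 5·2 ≡ 10.
  x = λ² - 4 - 4 = 100 - 8 ≡ 4; y = λ·(4 - 4) - 3 ≡ 8. → (4, 8)
3P: (4, 8) + (4, 3): same x and y₁ ≡ -y₂, so the sum is ∞.
3P = ∞, so the order is 3.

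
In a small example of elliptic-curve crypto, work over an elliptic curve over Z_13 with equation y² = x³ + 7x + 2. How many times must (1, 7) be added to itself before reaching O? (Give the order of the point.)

10

2P: tangent at (1, 7): λ = (3·1² + 7)/(2·7) ≡ 10/1. 1⁻¹ ≡ 1 (mod 13), so λ ≡ 10·1 ≡ 10.
  x = λ² - 1 - 1 = 100 - 2 ≡ 7; y = λ·(1 - 7) - 7 ≡ 11. → (7, 11)
3P: (7, 11) + (1, 7). λ = (7 - 11)/(1 - 7) ≡ 9/7 mod 13. 7⁻¹ ≡ 2 (mod 13), so λ ≡ 5.
  x = λ² - 7 - 1 = 25 - 8 ≡ 4; y = λ·(7 - 4) - 11 ≡ 4. → (4, 4)
4P: (4, 4) + (1, 7). λ = (7 - 4)/(1 - 4) ≡ 3/10 mod 13. 10⁻¹ ≡ 4 (mod 13), so λ ≡ 12.
  x = λ² - 4 - 1 = 144 - 5 ≡ 9; y = λ·(4 - 9) - 4 ≡ 1. → (9, 1)
5P: (9, 1) + (1, 7). λ = (7 - 1)/(1 - 9) ≡ 6/5 mod 13. 5⁻¹ ≡ 8 (mod 13) since 5·8 = 40 ≡ 1, so λ ≡ 9.
  x = λ² - 9 - 1 = 81 - 10 ≡ 6; y = λ·(9 - 6) - 1 ≡ 0. → (6, 0)
6P: (6, 0) + (1, 7). λ = (7 - 0)/(1 - 6) ≡ 7/8 mod 13. 8⁻¹ ≡ 5 (mod 13) since 8·5 = 40 ≡ 1, so λ ≡ 9.
  x = λ² - 6 - 1 = 81 - 7 ≡ 9; y = λ·(6 - 9) - 0 ≡ 12. → (9, 12)
7P: (9, 12) + (1, 7). λ = (7 - 12)/(1 - 9) ≡ 8/5 mod 13. 5⁻¹ ≡ 8 (mod 13) since 5·8 = 40 ≡ 1, so λ ≡ 12.
  x = λ² - 9 - 1 = 144 - 10 ≡ 4; y = λ·(9 - 4) - 12 ≡ 9. → (4, 9)
8P: (4, 9) + (1, 7). λ = (7 - 9)/(1 - 4) ≡ 11/10 mod 13. 10⁻¹ ≡ 4 (mod 13) since 10·4 = 40 ≡ 1, so λ ≡ 5.
  x = λ² - 4 - 1 = 25 - 5 ≡ 7; y = λ·(4 - 7) - 9 ≡ 2. → (7, 2)
9P: (7, 2) + (1, 7). λ = (7 - 2)/(1 - 7) ≡ 5/7 mod 13. 7⁻¹ ≡ 2 (mod 13) since 7·2 = 14 ≡ 1, so λ ≡ 10.
  x = λ² - 7 - 1 = 100 - 8 ≡ 1; y = λ·(7 - 1) - 2 ≡ 6. → (1, 6)
10P: (1, 6) + (1, 7): same x and y₁ ≡ -y₂, so the sum is O.
10P = O, so the order is 10.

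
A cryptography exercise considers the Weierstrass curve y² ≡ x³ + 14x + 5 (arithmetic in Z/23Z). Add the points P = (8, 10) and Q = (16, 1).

(15, 18)

(8, 10) + (16, 1). λ = (1 - 10)/(16 - 8) ≡ 14/8 mod 23. 8⁻¹ ≡ 3 (mod 23), so λ ≡ 19.
  x = λ² - 8 - 16 = 361 - 24 ≡ 15; y = λ·(8 - 15) - 10 ≡ 18. → (15, 18)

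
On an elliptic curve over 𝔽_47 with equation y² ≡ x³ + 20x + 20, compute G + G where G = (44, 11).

(6, 36)

tangent at (44, 11): λ = (3·44² + 20)/(2·11) ≡ 0/22. 22⁻¹ ≡ 15 (mod 47) since 22·15 = 330 ≡ 1, so λ ≡ 0·15 ≡ 0.
  x = λ² - 44 - 44 = 0 - 88 ≡ 6; y = λ·(44 - 6) - 11 ≡ 36. → (6, 36)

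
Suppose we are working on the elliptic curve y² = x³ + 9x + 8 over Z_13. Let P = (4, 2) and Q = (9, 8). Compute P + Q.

(3, 7)

(4, 2) + (9, 8). λ = (8 - 2)/(9 - 4) ≡ 6/5 mod 13. 5⁻¹ ≡ 8 (mod 13) since 5·8 = 40 ≡ 1, so λ ≡ 9.
  x = λ² - 4 - 9 = 81 - 13 ≡ 3; y = λ·(4 - 3) - 2 ≡ 7. → (3, 7)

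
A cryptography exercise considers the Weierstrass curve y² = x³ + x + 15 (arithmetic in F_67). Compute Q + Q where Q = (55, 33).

tangent at (55, 33): λ = (3·55² + 1)/(2·33) ≡ 31/66. 66⁻¹ ≡ 66 (mod 67), so λ ≡ 31·66 ≡ 36.
  x = λ² - 55 - 55 = 1296 - 110 ≡ 47; y = λ·(55 - 47) - 33 ≡ 54. → (47, 54)

(47, 54)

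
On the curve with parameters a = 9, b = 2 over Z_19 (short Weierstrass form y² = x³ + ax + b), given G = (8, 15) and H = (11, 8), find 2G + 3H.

(5, 1)

First 2G:
Repeated addition: build up to 2G.
2G: tangent at (8, 15): λ = (3·8² + 9)/(2·15) ≡ 11/11. 11⁻¹ ≡ 7 (mod 19), so λ ≡ 11·7 ≡ 1.
  x = λ² - 8 - 8 = 1 - 16 ≡ 4; y = λ·(8 - 4) - 15 ≡ 8. → (4, 8)
2G = (4, 8).
Next 3H:
Repeated addition: build up to 3H.
2H: tangent at (11, 8): λ = (3·11² + 9)/(2·8) ≡ 11/16. 16⁻¹ ≡ 6 (mod 19) since 16·6 = 96 ≡ 1, so λ ≡ 11·6 ≡ 9.
  x = λ² - 11 - 11 = 81 - 22 ≡ 2; y = λ·(11 - 2) - 8 ≡ 16. → (2, 16)
3H: (2, 16) + (11, 8). λ = (8 - 16)/(11 - 2) ≡ 11/9 mod 19. 9⁻¹ ≡ 17 (mod 19), so λ ≡ 16.
  x = λ² - 2 - 11 = 256 - 13 ≡ 15; y = λ·(2 - 15) - 16 ≡ 4. → (15, 4)
3H = (15, 4).
Finally 2G + 3H:
(4, 8) + (15, 4). λ = (4 - 8)/(15 - 4) ≡ 15/11 mod 19. 11⁻¹ ≡ 7 (mod 19) since 11·7 = 77 ≡ 1, so λ ≡ 10.
  x = λ² - 4 - 15 = 100 - 19 ≡ 5; y = λ·(4 - 5) - 8 ≡ 1. → (5, 1)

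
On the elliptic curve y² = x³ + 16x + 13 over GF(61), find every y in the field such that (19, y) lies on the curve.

x³ + 16x + 13 = 7176 ≡ 39 (mod 61).
Square roots of 39 mod 61: 10 and 51 (since 10² = 100 ≡ 39).

10, 51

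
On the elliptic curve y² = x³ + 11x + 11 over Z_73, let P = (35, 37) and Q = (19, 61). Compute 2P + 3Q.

First 2P:
Repeated addition: build up to 2P.
2P: tangent at (35, 37): λ = (3·35² + 11)/(2·37) ≡ 36/1. 1⁻¹ ≡ 1 (mod 73) since 1·1 = 1 ≡ 1, so λ ≡ 36·1 ≡ 36.
  x = λ² - 35 - 35 = 1296 - 70 ≡ 58; y = λ·(35 - 58) - 37 ≡ 11. → (58, 11)
2P = (58, 11).
Next 3Q:
Repeated addition: build up to 3Q.
2Q: tangent at (19, 61): λ = (3·19² + 11)/(2·61) ≡ 72/49. 49⁻¹ ≡ 3 (mod 73), so λ ≡ 72·3 ≡ 70.
  x = λ² - 19 - 19 = 4900 - 38 ≡ 44; y = λ·(19 - 44) - 61 ≡ 14. → (44, 14)
3Q: (44, 14) + (19, 61). λ = (61 - 14)/(19 - 44) ≡ 47/48 mod 73. 48⁻¹ ≡ 35 (mod 73), so λ ≡ 39.
  x = λ² - 44 - 19 = 1521 - 63 ≡ 71; y = λ·(44 - 71) - 14 ≡ 28. → (71, 28)
3Q = (71, 28).
Finally 2P + 3Q:
(58, 11) + (71, 28). λ = (28 - 11)/(71 - 58) ≡ 17/13 mod 73. 13⁻¹ ≡ 45 (mod 73), so λ ≡ 35.
  x = λ² - 58 - 71 = 1225 - 129 ≡ 1; y = λ·(58 - 1) - 11 ≡ 13. → (1, 13)

(1, 13)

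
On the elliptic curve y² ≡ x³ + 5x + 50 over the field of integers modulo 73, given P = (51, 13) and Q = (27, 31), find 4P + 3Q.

(13, 7)

First 4P:
Double-and-add on 4 = (100)₂. Start with P = (51, 13) for the leading 1-bit.
double: tangent at (51, 13): λ = (3·51² + 5)/(2·13) ≡ 70/26. 26⁻¹ ≡ 59 (mod 73) since 26·59 = 1534 ≡ 1, so λ ≡ 70·59 ≡ 42.
  x = λ² - 51 - 51 = 1764 - 102 ≡ 56; y = λ·(51 - 56) - 13 ≡ 69. → (56, 69)
double: tangent at (56, 69): λ = (3·56² + 5)/(2·69) ≡ 69/65. 65⁻¹ ≡ 9 (mod 73) since 65·9 = 585 ≡ 1, so λ ≡ 69·9 ≡ 37.
  x = λ² - 56 - 56 = 1369 - 112 ≡ 16; y = λ·(56 - 16) - 69 ≡ 24. → (16, 24)
4P = (16, 24).
Next 3Q:
Repeated addition: build up to 3Q.
2Q: tangent at (27, 31): λ = (3·27² + 5)/(2·31) ≡ 2/62. 62⁻¹ ≡ 53 (mod 73) since 62·53 = 3286 ≡ 1, so λ ≡ 2·53 ≡ 33.
  x = λ² - 27 - 27 = 1089 - 54 ≡ 13; y = λ·(27 - 13) - 31 ≡ 66. → (13, 66)
3Q: (13, 66) + (27, 31). λ = (31 - 66)/(27 - 13) ≡ 38/14 mod 73. 14⁻¹ ≡ 47 (mod 73) since 14·47 = 658 ≡ 1, so λ ≡ 34.
  x = λ² - 13 - 27 = 1156 - 40 ≡ 21; y = λ·(13 - 21) - 66 ≡ 27. → (21, 27)
3Q = (21, 27).
Finally 4P + 3Q:
(16, 24) + (21, 27). λ = (27 - 24)/(21 - 16) ≡ 3/5 mod 73. 5⁻¹ ≡ 44 (mod 73), so λ ≡ 59.
  x = λ² - 16 - 21 = 3481 - 37 ≡ 13; y = λ·(16 - 13) - 24 ≡ 7. → (13, 7)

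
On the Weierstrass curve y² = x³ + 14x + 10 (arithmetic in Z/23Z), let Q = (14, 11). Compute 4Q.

Repeated addition: build up to 4Q.
2Q: tangent at (14, 11): λ = (3·14² + 14)/(2·11) ≡ 4/22. 22⁻¹ ≡ 22 (mod 23), so λ ≡ 4·22 ≡ 19.
  x = λ² - 14 - 14 = 361 - 28 ≡ 11; y = λ·(14 - 11) - 11 ≡ 0. → (11, 0)
3Q: (11, 0) + (14, 11). λ = (11 - 0)/(14 - 11) ≡ 11/3 mod 23. 3⁻¹ ≡ 8 (mod 23), so λ ≡ 19.
  x = λ² - 11 - 14 = 361 - 25 ≡ 14; y = λ·(11 - 14) - 0 ≡ 12. → (14, 12)
4Q: (14, 12) + (14, 11): same x and y₁ ≡ -y₂, so the sum is 𝒪.

O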